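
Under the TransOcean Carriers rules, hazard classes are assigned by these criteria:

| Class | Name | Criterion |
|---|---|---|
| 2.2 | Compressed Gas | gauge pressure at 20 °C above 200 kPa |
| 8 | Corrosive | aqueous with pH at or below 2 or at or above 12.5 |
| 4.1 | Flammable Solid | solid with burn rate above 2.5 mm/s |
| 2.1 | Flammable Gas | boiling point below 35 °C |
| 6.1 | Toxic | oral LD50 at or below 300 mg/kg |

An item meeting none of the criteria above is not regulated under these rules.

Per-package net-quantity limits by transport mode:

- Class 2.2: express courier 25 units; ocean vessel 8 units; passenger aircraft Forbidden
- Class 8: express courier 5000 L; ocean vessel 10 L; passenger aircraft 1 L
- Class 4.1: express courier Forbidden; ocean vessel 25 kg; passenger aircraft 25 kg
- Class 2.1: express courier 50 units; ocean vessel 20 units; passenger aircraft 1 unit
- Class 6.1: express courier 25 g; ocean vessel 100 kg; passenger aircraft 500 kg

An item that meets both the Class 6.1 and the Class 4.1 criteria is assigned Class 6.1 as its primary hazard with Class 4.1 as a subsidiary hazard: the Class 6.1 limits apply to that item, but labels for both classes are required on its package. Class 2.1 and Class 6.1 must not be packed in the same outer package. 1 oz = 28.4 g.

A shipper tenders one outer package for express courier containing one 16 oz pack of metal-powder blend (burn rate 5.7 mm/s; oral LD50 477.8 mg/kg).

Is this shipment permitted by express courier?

No

Metal-powder blend: burn rate 5.7 mm/s > 2.5 mm/s → Class 4.1 (Flammable Solid).
Class 4.1 quantity: one 16 oz pack = 454.4 g.
By express courier, Class 4.1 is Forbidden regardless of quantity.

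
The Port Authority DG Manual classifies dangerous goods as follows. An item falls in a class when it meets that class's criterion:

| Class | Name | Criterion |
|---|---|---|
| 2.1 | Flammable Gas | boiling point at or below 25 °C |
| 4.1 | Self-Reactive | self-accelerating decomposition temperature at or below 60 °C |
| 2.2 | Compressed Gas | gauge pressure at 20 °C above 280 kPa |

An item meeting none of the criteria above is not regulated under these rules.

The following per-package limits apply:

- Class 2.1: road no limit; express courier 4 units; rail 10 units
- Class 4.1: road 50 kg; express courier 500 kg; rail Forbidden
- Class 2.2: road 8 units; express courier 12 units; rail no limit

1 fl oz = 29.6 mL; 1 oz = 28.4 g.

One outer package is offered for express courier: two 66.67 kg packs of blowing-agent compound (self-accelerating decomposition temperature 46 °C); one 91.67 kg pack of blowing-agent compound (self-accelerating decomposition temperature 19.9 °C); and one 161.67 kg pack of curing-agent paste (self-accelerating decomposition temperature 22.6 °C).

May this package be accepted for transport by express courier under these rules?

Yes

Blowing-agent compound: self-accelerating decomposition temperature 46 °C ≤ 60 °C → Class 4.1 (Self-Reactive).
Self-accelerating decomposition temperature 19.9 °C meets the Class 4.1 criterion (Self-Reactive), so the blowing-agent compound is Class 4.1.
Curing-agent paste: self-accelerating decomposition temperature 22.6 °C ≤ 60 °C → Class 4.1 (Self-Reactive).
Class 4.1 net quantity: (two 66.67 kg packs = 133.34 kg) + 91.67 kg + 161.67 kg = 386.68 kg.
386.68 kg is within the express courier limit of 500 kg for Class 4.1.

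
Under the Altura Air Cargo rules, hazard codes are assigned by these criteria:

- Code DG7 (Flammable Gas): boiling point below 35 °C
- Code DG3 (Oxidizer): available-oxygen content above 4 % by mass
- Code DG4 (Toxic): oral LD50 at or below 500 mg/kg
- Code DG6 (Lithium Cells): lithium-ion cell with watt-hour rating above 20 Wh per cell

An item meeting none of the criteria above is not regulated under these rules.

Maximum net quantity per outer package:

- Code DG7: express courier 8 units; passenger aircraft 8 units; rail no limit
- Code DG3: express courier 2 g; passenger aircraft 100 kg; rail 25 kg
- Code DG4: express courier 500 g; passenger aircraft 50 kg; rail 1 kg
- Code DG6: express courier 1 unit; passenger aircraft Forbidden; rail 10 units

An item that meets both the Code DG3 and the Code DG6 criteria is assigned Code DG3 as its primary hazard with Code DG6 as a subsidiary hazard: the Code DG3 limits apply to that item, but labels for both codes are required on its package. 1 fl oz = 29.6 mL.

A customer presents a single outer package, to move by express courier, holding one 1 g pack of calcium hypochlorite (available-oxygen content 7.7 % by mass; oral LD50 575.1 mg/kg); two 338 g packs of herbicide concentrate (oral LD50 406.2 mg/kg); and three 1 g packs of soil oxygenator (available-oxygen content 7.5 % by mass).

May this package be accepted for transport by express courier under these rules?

Calcium hypochlorite: available-oxygen content 7.7 % by mass > 4 % by mass → Code DG3 (Oxidizer).
The herbicide concentrate has oral LD50 406.2 mg/kg, which is ≤ 500 mg/kg, so it is Code DG4 (Toxic).
Soil oxygenator: available-oxygen content 7.5 % by mass > 4 % by mass → Code DG3 (Oxidizer).
Code DG3 net quantity: 1 g + (three 1 g packs = 3 g) = 4 g.
4 g > 2 g (express courier limit, Code DG3) — over the limit.
Code DG4 quantity: two 338 g packs = 676 g.
That exceeds the Code DG4 express courier limit of 500 g.

No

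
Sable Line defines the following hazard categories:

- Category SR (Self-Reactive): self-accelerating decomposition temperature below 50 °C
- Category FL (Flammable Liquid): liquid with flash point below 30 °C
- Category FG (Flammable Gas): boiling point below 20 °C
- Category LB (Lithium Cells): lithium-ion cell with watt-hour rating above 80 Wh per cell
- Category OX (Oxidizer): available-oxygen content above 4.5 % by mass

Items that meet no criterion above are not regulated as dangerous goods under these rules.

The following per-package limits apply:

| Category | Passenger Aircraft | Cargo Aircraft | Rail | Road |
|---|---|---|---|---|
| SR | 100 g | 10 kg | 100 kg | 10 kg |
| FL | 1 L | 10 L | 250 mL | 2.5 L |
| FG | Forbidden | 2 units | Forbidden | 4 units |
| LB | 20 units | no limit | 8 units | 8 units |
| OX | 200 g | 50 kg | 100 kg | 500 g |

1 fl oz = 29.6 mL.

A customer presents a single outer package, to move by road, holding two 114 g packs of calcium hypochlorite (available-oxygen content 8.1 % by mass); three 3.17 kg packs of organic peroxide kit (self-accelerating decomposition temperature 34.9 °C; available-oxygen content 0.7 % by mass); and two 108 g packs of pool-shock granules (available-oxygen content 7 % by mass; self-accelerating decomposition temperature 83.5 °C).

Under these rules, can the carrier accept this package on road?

With available-oxygen content 8.1 % by mass (> 4.5 % by mass), the calcium hypochlorite falls in Category OX.
Organic peroxide kit: self-accelerating decomposition temperature 34.9 °C < 50 °C → Category SR (Self-Reactive).
Pool-shock granules: available-oxygen content 7 % by mass > 4.5 % by mass → Category OX (Oxidizer).
Category SR quantity: three 3.17 kg packs = 9.51 kg.
9.51 kg is within the road limit of 10 kg for Category SR.
Category OX net quantity: (two 114 g packs = 228 g) + (two 108 g packs = 216 g) = 444 g.
That is within the Category OX road limit of 500 g.
Every hazard category is within its road limit and no segregation rule is violated.

Yes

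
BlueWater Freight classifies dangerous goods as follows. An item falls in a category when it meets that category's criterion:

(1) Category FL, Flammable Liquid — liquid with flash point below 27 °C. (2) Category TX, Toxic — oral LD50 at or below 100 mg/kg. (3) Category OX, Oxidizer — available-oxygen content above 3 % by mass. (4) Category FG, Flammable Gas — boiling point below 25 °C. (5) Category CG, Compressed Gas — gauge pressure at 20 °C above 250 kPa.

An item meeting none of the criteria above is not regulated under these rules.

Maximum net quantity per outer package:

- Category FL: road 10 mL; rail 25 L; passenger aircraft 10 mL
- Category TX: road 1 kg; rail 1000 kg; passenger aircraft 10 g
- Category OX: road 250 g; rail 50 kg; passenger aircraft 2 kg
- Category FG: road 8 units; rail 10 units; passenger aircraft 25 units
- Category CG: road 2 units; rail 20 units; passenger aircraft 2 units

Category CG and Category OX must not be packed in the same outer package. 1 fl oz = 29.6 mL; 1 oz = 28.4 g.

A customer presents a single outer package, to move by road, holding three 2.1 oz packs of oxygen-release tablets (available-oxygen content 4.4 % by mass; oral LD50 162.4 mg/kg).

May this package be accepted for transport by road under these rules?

Oxygen-release tablets: available-oxygen content 4.4 % by mass > 3 % by mass → Category OX (Oxidizer).
Category OX quantity: three 2.1 oz packs = 178.92 g.
178.92 g ≤ 250 g (road limit, Category OX) — within limit.

Yes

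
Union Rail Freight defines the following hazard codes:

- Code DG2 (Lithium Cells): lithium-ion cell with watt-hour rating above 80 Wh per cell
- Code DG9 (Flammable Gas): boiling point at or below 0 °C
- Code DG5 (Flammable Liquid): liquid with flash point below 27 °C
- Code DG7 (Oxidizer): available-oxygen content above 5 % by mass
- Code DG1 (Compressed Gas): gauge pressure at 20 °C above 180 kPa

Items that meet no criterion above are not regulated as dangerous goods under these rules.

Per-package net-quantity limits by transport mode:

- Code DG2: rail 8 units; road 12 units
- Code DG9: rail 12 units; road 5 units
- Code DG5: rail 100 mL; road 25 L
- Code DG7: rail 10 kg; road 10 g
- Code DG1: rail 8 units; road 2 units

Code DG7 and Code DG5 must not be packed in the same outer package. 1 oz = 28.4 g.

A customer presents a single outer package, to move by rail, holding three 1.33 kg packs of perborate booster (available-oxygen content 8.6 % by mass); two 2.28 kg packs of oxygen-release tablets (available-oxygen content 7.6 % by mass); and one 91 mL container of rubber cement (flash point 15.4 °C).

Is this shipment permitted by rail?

No

Available-oxygen content 8.6 % by mass meets the Code DG7 criterion (Oxidizer), so the perborate booster is Code DG7.
Oxygen-release tablets: available-oxygen content 7.6 % by mass > 5 % by mass → Code DG7 (Oxidizer).
With flash point 15.4 °C (< 27 °C), the rubber cement falls in Code DG5.
Code DG7 net quantity: (three 1.33 kg packs = 3.99 kg) + (two 2.28 kg packs = 4.56 kg) = 8.55 kg.
That is within the Code DG7 rail limit of 10 kg.
Code DG5 quantity: 91 mL.
91 mL ≤ 100 mL (rail limit, Code DG5) — within limit.
Code DG7 and Code DG5 may not share an outer package.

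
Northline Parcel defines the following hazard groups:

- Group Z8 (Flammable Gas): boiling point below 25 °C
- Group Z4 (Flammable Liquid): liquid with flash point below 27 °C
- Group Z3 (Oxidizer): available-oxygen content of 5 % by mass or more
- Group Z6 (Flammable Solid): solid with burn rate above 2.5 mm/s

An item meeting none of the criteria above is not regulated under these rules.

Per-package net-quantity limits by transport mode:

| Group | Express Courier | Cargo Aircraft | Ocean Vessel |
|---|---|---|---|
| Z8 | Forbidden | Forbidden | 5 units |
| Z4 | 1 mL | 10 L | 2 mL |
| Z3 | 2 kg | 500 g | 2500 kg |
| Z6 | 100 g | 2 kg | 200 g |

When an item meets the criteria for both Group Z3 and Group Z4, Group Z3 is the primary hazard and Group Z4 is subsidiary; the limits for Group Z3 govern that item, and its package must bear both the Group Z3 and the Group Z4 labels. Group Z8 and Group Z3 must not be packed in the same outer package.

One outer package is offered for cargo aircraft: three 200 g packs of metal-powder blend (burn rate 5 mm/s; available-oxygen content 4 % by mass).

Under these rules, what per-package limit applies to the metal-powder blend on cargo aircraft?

Burn rate 5 mm/s meets the Group Z6 criterion (Flammable Solid), so the metal-powder blend is Group Z6.
The cargo aircraft limit for Group Z6 is 2 kg.

2 kg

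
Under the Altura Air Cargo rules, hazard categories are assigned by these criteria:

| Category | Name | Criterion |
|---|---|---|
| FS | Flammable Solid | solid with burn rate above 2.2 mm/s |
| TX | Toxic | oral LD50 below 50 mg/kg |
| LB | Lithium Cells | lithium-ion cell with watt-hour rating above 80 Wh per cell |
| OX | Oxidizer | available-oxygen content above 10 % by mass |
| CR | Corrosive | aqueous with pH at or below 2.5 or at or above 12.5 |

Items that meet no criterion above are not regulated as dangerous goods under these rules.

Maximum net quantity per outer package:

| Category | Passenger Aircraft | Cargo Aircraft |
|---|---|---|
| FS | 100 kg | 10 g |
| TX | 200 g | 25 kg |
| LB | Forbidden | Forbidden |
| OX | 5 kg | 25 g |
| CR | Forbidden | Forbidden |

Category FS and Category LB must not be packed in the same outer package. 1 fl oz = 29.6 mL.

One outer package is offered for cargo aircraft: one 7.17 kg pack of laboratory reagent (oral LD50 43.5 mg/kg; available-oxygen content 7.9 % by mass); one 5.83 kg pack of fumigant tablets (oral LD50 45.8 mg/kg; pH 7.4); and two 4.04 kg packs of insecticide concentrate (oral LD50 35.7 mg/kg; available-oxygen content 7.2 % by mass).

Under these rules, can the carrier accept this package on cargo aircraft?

Yes

Oral LD50 43.5 mg/kg meets the Category TX criterion (Toxic), so the laboratory reagent is Category TX.
The fumigant tablets have oral LD50 45.8 mg/kg, which is < 50 mg/kg, so they are Category TX (Toxic).
With oral LD50 35.7 mg/kg (< 50 mg/kg), the insecticide concentrate falls in Category TX.
Total Category TX: 7.17 kg + 5.83 kg + (two 4.04 kg packs = 8.08 kg) = 21.08 kg.
21.08 kg ≤ 25 kg (cargo aircraft limit, Category TX) — within limit.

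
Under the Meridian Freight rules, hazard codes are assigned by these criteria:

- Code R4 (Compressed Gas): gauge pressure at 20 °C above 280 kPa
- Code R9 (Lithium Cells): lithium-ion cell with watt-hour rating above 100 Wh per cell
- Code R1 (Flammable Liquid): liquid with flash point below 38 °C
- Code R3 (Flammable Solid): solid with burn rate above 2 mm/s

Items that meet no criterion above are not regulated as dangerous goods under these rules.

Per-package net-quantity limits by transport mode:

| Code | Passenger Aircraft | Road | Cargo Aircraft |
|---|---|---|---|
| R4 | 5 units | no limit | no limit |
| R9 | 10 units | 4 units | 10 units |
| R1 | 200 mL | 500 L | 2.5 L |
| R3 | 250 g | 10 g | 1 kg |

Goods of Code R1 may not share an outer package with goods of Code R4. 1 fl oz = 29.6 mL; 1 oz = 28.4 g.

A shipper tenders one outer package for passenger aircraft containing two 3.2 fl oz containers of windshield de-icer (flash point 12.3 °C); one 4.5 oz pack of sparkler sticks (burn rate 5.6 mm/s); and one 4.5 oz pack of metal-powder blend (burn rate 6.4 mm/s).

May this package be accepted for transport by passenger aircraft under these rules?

No

Flash point 12.3 °C meets the Code R1 criterion (Flammable Liquid), so the windshield de-icer is Code R1.
Burn rate 5.6 mm/s meets the Code R3 criterion (Flammable Solid), so the sparkler sticks are Code R3.
With burn rate 6.4 mm/s (> 2 mm/s), the metal-powder blend falls in Code R3.
Code R3 net quantity: (one 4.5 oz pack = 127.8 g) + (one 4.5 oz pack = 127.8 g) = 255.6 g.
255.6 g exceeds the passenger aircraft limit of 250 g for Code R3.
Code R1 quantity: two 3.2 fl oz containers = 189.44 mL.
That is within the Code R1 passenger aircraft limit of 200 mL.
The segregation rule (Code R1 with Code R4) does not apply to Code R3 with Code R1.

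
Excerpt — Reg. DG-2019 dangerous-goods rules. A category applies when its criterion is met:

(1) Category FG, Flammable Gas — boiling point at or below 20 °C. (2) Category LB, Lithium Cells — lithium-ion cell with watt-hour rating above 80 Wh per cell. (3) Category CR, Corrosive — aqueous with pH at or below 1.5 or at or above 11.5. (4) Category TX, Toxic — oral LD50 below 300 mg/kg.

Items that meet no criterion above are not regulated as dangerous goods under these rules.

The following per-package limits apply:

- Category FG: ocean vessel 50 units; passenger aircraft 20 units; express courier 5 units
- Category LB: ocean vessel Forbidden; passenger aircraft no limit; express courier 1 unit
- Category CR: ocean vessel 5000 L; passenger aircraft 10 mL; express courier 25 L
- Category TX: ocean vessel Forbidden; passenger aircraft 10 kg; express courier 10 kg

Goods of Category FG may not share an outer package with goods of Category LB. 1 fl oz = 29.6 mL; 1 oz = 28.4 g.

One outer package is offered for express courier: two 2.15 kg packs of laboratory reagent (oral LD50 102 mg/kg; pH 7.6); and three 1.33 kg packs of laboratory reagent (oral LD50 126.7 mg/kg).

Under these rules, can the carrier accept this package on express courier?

Oral LD50 102 mg/kg meets the Category TX criterion (Toxic), so the laboratory reagent is Category TX.
Oral LD50 126.7 mg/kg meets the Category TX criterion (Toxic), so the laboratory reagent is Category TX.
Category TX net quantity: (two 2.15 kg packs = 4.3 kg) + (three 1.33 kg packs = 3.99 kg) = 8.29 kg.
8.29 kg is within the express courier limit of 10 kg for Category TX.

Yes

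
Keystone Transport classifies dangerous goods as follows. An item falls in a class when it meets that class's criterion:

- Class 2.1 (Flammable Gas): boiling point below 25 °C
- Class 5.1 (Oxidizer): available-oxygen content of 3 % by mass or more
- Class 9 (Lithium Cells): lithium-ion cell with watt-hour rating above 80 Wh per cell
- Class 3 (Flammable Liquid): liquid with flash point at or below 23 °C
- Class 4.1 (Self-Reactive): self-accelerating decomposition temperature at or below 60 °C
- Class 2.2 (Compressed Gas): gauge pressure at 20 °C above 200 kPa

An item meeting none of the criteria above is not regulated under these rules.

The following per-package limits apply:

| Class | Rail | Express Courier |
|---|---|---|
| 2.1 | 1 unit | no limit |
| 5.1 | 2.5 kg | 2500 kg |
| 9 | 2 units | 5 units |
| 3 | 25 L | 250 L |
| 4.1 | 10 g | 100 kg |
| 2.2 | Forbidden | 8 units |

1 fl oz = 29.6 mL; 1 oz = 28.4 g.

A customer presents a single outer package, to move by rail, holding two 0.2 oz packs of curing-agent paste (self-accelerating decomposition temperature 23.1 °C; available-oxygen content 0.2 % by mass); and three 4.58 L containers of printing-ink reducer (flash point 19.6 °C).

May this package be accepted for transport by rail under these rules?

Self-accelerating decomposition temperature 23.1 °C meets the Class 4.1 criterion (Self-Reactive), so the curing-agent paste is Class 4.1.
With flash point 19.6 °C (≤ 23 °C), the printing-ink reducer falls in Class 3.
Class 3 quantity: three 4.58 L containers = 13.74 L.
13.74 L ≤ 25 L (rail limit, Class 3) — within limit.
Class 4.1 quantity: two 0.2 oz packs = 11.36 g.
11.36 g > 10 g (rail limit, Class 4.1) — over the limit.

No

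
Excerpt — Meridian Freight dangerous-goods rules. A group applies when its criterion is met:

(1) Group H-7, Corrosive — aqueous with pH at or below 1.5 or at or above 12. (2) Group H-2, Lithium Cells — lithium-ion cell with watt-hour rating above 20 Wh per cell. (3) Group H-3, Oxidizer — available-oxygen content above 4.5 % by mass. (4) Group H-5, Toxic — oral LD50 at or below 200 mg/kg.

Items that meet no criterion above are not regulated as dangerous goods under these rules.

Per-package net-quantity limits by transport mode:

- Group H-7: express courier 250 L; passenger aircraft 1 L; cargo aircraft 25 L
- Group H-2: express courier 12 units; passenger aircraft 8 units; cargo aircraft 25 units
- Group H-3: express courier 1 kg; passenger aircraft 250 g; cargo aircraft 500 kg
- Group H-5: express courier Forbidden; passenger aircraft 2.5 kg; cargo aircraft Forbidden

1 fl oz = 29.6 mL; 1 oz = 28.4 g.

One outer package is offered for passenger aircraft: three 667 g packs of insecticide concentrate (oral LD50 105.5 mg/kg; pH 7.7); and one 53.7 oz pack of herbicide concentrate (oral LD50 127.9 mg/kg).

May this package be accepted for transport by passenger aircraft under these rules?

No

Insecticide concentrate: oral LD50 105.5 mg/kg ≤ 200 mg/kg → Group H-5 (Toxic).
Herbicide concentrate: oral LD50 127.9 mg/kg ≤ 200 mg/kg → Group H-5 (Toxic).
Group H-5 net quantity: (three 667 g packs = 2.001 kg) + (one 53.7 oz pack = 1525.08 g) = 3526.08 g.
3526.08 g exceeds the passenger aircraft limit of 2.5 kg for Group H-5.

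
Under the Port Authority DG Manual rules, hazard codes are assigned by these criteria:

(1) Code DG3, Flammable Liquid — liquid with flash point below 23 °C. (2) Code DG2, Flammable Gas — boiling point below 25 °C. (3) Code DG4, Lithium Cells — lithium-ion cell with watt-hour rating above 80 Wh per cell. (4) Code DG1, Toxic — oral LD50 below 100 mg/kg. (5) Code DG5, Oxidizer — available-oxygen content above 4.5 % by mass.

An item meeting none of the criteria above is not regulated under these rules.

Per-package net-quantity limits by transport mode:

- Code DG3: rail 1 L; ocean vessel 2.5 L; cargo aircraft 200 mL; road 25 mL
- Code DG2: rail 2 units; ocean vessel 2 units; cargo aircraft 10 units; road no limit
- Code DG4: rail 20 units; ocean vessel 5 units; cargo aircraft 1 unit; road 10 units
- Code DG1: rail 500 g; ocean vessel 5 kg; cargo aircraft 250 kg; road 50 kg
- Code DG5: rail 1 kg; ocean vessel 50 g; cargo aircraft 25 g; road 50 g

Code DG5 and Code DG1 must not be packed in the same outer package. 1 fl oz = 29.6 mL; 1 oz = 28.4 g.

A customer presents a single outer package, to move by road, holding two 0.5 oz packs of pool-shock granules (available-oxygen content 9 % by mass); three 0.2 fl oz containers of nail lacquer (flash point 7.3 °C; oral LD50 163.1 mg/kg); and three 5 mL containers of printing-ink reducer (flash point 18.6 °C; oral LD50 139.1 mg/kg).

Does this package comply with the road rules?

Available-oxygen content 9 % by mass meets the Code DG5 criterion (Oxidizer), so the pool-shock granules are Code DG5.
Flash point 7.3 °C meets the Code DG3 criterion (Flammable Liquid), so the nail lacquer is Code DG3.
Flash point 18.6 °C meets the Code DG3 criterion (Flammable Liquid), so the printing-ink reducer is Code DG3.
Code DG3 net quantity: (three 0.2 fl oz containers = 17.76 mL) + (three 5 mL containers = 15 mL) = 32.76 mL.
That exceeds the Code DG3 road limit of 25 mL.
Code DG5 quantity: two 0.5 oz packs = 28.4 g.
That is within the Code DG5 road limit of 50 g.
The segregation rule (Code DG5 with Code DG1) does not apply to Code DG3 with Code DG5.

No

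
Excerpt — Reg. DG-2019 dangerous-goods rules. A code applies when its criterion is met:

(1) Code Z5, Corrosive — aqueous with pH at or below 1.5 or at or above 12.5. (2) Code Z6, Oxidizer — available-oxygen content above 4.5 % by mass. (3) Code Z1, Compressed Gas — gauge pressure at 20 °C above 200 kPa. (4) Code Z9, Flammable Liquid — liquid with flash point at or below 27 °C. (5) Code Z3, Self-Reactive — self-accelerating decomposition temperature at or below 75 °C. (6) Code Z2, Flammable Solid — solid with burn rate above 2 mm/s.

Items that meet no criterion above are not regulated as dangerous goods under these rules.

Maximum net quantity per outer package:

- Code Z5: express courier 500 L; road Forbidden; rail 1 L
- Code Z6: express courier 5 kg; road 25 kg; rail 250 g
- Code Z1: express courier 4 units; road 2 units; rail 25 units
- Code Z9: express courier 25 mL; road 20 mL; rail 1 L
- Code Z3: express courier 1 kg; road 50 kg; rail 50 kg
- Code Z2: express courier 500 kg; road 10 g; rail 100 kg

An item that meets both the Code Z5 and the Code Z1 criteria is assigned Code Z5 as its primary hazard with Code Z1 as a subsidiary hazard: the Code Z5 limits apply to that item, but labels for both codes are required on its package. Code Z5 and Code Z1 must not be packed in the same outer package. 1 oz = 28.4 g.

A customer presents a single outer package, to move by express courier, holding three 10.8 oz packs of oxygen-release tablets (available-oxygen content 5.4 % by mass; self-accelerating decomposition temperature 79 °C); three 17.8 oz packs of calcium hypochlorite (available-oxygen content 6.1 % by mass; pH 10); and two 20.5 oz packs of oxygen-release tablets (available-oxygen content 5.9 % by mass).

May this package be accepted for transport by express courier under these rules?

Yes

With available-oxygen content 5.4 % by mass (> 4.5 % by mass), the oxygen-release tablets fall in Code Z6.
The calcium hypochlorite has available-oxygen content 6.1 % by mass, which is > 4.5 % by mass, so it is Code Z6 (Oxidizer).
With available-oxygen content 5.9 % by mass (> 4.5 % by mass), the oxygen-release tablets fall in Code Z6.
Code Z6 net quantity: (three 10.8 oz packs = 920.16 g) + (three 17.8 oz packs = 1516.56 g) + (two 20.5 oz packs = 1164.4 g) = 3601.12 g.
That is within the Code Z6 express courier limit of 5 kg.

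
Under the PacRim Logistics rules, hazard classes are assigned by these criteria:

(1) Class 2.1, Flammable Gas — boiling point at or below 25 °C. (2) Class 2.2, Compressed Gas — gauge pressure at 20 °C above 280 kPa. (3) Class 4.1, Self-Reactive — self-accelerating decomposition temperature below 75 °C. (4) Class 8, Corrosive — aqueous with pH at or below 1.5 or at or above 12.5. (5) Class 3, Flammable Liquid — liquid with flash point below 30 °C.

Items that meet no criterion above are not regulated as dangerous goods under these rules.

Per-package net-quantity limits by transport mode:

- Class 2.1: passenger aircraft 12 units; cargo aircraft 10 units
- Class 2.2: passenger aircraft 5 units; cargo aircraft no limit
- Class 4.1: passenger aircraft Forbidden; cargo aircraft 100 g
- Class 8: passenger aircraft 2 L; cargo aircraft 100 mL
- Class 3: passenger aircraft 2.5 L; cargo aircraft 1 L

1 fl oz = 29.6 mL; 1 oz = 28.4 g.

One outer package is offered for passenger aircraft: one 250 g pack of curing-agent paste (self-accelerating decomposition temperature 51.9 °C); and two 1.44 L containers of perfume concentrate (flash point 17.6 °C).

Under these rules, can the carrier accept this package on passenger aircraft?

With self-accelerating decomposition temperature 51.9 °C (< 75 °C), the curing-agent paste falls in Class 4.1.
With flash point 17.6 °C (< 30 °C), the perfume concentrate falls in Class 3.
Class 4.1 quantity: 250 g.
Class 4.1 is Forbidden by passenger aircraft.
Class 3 quantity: two 1.44 L containers = 2.88 L.
2.88 L > 2.5 L (passenger aircraft limit, Class 3) — over the limit.

No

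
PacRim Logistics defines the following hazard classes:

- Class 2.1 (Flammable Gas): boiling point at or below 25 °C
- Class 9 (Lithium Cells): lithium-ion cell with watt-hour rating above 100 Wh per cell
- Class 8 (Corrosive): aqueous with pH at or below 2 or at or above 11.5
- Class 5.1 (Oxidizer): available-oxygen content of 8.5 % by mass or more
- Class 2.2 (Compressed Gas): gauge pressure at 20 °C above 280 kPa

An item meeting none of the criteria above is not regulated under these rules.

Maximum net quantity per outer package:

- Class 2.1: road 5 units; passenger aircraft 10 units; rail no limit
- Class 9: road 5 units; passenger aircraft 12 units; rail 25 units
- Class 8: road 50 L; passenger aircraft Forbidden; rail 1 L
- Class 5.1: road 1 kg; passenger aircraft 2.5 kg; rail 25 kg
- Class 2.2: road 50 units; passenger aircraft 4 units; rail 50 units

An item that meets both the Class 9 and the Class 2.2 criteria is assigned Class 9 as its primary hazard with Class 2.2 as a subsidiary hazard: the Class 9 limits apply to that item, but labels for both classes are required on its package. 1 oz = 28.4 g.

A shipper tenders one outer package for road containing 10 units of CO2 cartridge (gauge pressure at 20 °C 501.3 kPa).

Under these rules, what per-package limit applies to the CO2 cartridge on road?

CO2 cartridge: gauge pressure at 20 °C 501.3 kPa > 280 kPa → Class 2.2 (Compressed Gas).
The road limit for Class 2.2 is 50 units.

50 units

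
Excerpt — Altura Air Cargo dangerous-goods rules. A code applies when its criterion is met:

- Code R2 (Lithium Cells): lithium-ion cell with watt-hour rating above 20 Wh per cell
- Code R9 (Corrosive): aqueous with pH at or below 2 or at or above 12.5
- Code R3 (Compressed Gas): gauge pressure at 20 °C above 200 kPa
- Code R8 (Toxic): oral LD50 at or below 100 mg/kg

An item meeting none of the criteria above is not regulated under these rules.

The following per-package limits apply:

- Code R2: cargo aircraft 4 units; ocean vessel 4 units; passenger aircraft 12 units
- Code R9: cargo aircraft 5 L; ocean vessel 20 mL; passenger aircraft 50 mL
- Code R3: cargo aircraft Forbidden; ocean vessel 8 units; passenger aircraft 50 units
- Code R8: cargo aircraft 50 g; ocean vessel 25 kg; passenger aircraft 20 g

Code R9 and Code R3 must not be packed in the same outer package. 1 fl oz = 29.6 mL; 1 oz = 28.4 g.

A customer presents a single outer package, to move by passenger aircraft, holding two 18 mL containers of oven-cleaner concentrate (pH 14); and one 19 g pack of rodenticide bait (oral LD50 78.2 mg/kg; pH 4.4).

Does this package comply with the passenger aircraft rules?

Oven-cleaner concentrate: pH 14 ≥ 12.5 → Code R9 (Corrosive).
The rodenticide bait has oral LD50 78.2 mg/kg, which is ≤ 100 mg/kg, so it is Code R8 (Toxic).
Code R8 quantity: 19 g.
19 g is within the passenger aircraft limit of 20 g for Code R8.
Code R9 quantity: two 18 mL containers = 36 mL.
That is within the Code R9 passenger aircraft limit of 50 mL.
The segregation rule (Code R9 with Code R3) does not apply to Code R8 with Code R9.
Every hazard code is within its passenger aircraft limit and no segregation rule is violated.

Yes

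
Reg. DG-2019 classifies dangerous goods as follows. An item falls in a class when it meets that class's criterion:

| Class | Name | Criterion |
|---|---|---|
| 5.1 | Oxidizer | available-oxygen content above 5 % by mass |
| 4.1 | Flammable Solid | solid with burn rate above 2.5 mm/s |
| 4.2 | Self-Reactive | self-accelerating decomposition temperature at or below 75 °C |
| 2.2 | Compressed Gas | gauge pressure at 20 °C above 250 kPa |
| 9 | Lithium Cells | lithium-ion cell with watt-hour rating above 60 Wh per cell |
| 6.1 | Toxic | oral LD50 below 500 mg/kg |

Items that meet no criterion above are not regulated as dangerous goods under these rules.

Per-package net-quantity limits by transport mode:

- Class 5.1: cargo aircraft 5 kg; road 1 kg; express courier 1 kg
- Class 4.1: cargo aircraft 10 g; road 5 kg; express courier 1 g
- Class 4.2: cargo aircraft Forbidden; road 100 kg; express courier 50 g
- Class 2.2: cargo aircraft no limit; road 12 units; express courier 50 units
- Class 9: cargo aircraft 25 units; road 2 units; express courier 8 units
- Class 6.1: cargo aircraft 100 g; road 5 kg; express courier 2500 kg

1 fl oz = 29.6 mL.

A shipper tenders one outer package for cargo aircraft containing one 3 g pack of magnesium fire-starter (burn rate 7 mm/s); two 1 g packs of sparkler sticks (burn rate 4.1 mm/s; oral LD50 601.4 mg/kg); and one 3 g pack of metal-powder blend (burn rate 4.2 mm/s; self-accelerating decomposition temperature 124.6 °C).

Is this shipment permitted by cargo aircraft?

Yes

With burn rate 7 mm/s (> 2.5 mm/s), the magnesium fire-starter falls in Class 4.1.
With burn rate 4.1 mm/s (> 2.5 mm/s), the sparkler sticks fall in Class 4.1.
With burn rate 4.2 mm/s (> 2.5 mm/s), the metal-powder blend falls in Class 4.1.
Total Class 4.1: 3 g + (two 1 g packs = 2 g) + 3 g = 8 g.
8 g ≤ 10 g (cargo aircraft limit, Class 4.1) — within limit.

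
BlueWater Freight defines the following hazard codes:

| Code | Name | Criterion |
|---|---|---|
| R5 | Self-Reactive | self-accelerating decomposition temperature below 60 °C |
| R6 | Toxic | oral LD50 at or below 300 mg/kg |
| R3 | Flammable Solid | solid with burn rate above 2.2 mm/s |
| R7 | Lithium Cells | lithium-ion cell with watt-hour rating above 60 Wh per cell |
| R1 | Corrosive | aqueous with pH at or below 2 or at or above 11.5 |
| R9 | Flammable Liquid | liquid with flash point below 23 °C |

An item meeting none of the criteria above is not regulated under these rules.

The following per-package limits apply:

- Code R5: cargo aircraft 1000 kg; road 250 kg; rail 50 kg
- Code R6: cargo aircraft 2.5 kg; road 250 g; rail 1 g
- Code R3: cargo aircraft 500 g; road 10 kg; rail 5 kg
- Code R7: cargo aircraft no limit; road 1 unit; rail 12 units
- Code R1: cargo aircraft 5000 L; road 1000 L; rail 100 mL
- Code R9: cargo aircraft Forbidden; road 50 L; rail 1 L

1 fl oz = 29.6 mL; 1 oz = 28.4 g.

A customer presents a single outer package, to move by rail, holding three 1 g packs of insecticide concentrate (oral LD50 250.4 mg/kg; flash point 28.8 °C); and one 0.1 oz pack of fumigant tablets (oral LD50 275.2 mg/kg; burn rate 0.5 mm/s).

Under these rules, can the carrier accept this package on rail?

No

The insecticide concentrate has oral LD50 250.4 mg/kg, which is ≤ 300 mg/kg, so it is Code R6 (Toxic).
The fumigant tablets have oral LD50 275.2 mg/kg, which is ≤ 300 mg/kg, so they are Code R6 (Toxic).
Total Code R6: (three 1 g packs = 3 g) + (one 0.1 oz pack = 2.84 g) = 5.84 g.
5.84 g > 1 g (rail limit, Code R6) — over the limit.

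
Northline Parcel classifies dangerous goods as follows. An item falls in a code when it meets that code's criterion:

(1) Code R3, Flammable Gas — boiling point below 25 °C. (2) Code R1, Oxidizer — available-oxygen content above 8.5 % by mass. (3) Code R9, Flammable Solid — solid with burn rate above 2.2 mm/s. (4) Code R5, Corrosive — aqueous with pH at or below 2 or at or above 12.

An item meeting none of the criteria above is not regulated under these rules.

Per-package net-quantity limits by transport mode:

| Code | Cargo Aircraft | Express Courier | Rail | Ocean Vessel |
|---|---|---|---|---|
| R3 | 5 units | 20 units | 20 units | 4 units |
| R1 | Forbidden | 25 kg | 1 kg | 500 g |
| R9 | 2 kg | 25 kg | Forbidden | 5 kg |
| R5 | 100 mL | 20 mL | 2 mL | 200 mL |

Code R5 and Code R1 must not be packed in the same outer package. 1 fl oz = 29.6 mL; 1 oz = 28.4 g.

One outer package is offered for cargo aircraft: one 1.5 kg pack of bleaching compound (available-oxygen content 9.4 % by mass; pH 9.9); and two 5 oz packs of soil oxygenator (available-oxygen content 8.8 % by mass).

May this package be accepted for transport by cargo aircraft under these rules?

The bleaching compound has available-oxygen content 9.4 % by mass, which is > 8.5 % by mass, so it is Code R1 (Oxidizer).
With available-oxygen content 8.8 % by mass (> 8.5 % by mass), the soil oxygenator falls in Code R1.
Total Code R1: 1.5 kg + (two 5 oz packs = 284 g) = 1.784 kg.
Code R1 is Forbidden by cargo aircraft.

No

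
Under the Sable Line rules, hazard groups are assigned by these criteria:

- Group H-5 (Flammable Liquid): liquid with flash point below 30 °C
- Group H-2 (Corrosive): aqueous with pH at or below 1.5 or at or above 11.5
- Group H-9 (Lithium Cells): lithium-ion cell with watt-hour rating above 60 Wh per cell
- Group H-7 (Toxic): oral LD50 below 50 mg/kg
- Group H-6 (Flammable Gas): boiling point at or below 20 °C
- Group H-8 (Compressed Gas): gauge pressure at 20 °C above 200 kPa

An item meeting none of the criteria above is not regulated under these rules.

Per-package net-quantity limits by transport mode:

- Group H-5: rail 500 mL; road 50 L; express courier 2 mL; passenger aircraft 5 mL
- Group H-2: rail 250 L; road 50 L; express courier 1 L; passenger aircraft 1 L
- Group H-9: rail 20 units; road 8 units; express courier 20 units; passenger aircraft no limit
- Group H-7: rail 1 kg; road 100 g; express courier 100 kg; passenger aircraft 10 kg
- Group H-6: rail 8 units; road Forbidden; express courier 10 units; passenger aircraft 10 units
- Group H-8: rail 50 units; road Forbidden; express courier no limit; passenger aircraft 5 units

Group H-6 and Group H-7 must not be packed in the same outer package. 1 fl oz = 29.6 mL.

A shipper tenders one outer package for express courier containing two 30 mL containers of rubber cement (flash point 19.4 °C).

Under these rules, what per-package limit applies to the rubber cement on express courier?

2 mL

With flash point 19.4 °C (< 30 °C), the rubber cement falls in Group H-5.
The express courier limit for Group H-5 is 2 mL.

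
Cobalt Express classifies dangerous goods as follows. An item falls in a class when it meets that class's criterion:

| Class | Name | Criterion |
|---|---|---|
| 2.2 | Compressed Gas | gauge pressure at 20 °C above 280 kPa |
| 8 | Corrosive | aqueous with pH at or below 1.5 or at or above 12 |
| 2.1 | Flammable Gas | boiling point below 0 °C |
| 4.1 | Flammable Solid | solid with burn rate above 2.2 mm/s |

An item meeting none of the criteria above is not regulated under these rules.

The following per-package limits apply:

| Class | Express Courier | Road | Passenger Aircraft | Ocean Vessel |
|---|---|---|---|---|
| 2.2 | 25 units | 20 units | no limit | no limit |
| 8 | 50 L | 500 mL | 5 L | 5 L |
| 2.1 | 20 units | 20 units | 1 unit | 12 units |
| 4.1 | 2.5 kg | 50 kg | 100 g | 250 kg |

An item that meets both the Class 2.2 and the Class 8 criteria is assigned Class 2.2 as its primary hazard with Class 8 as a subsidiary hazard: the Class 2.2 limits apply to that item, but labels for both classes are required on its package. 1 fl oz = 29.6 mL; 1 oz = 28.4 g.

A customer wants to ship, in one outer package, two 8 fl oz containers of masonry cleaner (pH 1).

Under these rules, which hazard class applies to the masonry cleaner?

pH 1 meets the Class 8 criterion (Corrosive), so the masonry cleaner is Class 8.

Class 8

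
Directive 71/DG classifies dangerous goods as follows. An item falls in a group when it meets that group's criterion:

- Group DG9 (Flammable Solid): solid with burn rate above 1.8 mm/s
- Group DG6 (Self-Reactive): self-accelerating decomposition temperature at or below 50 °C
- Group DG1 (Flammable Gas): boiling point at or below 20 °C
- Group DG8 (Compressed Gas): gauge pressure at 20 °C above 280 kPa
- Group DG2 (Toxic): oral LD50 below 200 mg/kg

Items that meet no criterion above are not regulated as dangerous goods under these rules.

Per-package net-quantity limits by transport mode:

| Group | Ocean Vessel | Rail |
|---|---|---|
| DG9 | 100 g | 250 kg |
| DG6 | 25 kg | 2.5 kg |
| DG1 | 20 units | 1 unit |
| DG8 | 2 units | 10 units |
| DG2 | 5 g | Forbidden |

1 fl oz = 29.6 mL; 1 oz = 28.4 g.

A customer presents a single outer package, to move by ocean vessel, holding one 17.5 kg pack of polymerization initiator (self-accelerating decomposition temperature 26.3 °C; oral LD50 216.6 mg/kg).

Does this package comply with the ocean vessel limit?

Yes

With self-accelerating decomposition temperature 26.3 °C (≤ 50 °C), the polymerization initiator falls in Group DG6.
Group DG6 quantity: 17.5 kg.
17.5 kg is within the ocean vessel limit of 25 kg for Group DG6.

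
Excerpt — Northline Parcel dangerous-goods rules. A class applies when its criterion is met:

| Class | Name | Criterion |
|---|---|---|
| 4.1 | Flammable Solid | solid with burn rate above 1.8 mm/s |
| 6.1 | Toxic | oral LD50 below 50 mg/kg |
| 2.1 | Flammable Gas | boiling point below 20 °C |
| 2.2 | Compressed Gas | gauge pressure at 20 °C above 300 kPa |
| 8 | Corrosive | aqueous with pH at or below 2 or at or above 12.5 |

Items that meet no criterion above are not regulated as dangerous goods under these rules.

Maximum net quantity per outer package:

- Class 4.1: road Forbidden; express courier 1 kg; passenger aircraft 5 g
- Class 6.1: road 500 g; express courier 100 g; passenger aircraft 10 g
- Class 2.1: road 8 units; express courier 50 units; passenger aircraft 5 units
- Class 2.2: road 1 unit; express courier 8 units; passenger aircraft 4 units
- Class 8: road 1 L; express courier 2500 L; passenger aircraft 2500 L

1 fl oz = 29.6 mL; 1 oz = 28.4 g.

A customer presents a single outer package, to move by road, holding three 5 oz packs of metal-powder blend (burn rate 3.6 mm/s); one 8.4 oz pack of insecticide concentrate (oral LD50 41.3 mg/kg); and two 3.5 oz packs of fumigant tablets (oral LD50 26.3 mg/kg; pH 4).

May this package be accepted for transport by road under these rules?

No

Metal-powder blend: burn rate 3.6 mm/s > 1.8 mm/s → Class 4.1 (Flammable Solid).
Oral LD50 41.3 mg/kg meets the Class 6.1 criterion (Toxic), so the insecticide concentrate is Class 6.1.
Fumigant tablets: oral LD50 26.3 mg/kg < 50 mg/kg → Class 6.1 (Toxic).
Class 4.1 quantity: three 5 oz packs = 426 g.
Class 4.1 is Forbidden by road.
Total Class 6.1: (one 8.4 oz pack = 238.56 g) + (two 3.5 oz packs = 198.8 g) = 437.36 g.
437.36 g is within the road limit of 500 g for Class 6.1.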